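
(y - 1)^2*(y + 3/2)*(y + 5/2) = y^4 + 2*y^3 - 13*y^2/4 - 7*y/2 + 15/4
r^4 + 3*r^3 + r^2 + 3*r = r*(r + 3)*(r - I)*(r + I)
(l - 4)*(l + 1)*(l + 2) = l^3 - l^2 - 10*l - 8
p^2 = p^2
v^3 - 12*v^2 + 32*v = v*(v - 8)*(v - 4)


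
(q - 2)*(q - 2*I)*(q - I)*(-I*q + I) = -I*q^4 - 3*q^3 + 3*I*q^3 + 9*q^2 - 6*q - 6*I*q + 4*I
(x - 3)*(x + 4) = x^2 + x - 12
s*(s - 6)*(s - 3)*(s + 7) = s^4 - 2*s^3 - 45*s^2 + 126*s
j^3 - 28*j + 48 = (j - 4)*(j - 2)*(j + 6)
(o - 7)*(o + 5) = o^2 - 2*o - 35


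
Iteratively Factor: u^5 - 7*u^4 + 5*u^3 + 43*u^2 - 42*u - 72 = (u + 2)*(u^4 - 9*u^3 + 23*u^2 - 3*u - 36) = (u - 3)*(u + 2)*(u^3 - 6*u^2 + 5*u + 12) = (u - 3)^2*(u + 2)*(u^2 - 3*u - 4) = (u - 4)*(u - 3)^2*(u + 2)*(u + 1)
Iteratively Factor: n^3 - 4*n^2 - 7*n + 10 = (n - 5)*(n^2 + n - 2) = (n - 5)*(n - 1)*(n + 2)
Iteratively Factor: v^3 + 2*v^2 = (v)*(v^2 + 2*v) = v*(v + 2)*(v)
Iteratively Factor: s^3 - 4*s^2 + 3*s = (s)*(s^2 - 4*s + 3) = s*(s - 1)*(s - 3)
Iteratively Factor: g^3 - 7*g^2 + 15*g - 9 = (g - 1)*(g^2 - 6*g + 9) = (g - 3)*(g - 1)*(g - 3)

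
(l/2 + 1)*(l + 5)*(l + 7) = l^3/2 + 7*l^2 + 59*l/2 + 35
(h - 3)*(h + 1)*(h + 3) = h^3 + h^2 - 9*h - 9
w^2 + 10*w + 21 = (w + 3)*(w + 7)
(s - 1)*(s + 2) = s^2 + s - 2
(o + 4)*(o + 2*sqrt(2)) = o^2 + 2*sqrt(2)*o + 4*o + 8*sqrt(2)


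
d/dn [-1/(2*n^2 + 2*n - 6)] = (n + 1/2)/(n^2 + n - 3)^2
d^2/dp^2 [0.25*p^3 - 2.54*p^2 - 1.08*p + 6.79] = 1.5*p - 5.08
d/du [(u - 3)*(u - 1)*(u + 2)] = 3*u^2 - 4*u - 5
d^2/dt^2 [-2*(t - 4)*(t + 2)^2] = -12*t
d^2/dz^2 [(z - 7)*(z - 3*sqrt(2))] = 2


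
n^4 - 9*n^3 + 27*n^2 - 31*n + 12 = (n - 4)*(n - 3)*(n - 1)^2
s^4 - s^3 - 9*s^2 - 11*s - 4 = (s - 4)*(s + 1)^3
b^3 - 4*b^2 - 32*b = b*(b - 8)*(b + 4)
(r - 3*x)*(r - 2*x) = r^2 - 5*r*x + 6*x^2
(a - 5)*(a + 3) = a^2 - 2*a - 15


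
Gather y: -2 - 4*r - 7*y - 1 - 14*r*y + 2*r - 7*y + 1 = -2*r + y*(-14*r - 14) - 2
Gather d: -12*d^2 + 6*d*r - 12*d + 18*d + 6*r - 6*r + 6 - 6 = -12*d^2 + d*(6*r + 6)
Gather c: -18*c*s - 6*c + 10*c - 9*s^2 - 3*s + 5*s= c*(4 - 18*s) - 9*s^2 + 2*s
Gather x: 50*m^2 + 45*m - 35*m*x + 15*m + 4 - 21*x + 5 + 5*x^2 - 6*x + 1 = 50*m^2 + 60*m + 5*x^2 + x*(-35*m - 27) + 10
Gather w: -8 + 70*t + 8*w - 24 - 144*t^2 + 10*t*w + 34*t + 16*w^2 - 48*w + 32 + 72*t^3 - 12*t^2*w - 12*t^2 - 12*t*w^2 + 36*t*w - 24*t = 72*t^3 - 156*t^2 + 80*t + w^2*(16 - 12*t) + w*(-12*t^2 + 46*t - 40)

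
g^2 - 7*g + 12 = (g - 4)*(g - 3)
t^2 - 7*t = t*(t - 7)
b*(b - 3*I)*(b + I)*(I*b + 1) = I*b^4 + 3*b^3 + I*b^2 + 3*b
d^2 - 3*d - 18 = (d - 6)*(d + 3)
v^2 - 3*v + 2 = (v - 2)*(v - 1)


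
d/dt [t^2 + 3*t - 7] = 2*t + 3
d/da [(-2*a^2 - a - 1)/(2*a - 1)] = (-4*a^2 + 4*a + 3)/(4*a^2 - 4*a + 1)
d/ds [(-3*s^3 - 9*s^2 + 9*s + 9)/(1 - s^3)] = 9*(-s^4 + 2*s^3 + 2*s^2 - 2*s + 1)/(s^6 - 2*s^3 + 1)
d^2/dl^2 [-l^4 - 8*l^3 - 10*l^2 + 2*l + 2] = -12*l^2 - 48*l - 20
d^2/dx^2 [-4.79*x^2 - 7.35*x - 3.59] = -9.58000000000000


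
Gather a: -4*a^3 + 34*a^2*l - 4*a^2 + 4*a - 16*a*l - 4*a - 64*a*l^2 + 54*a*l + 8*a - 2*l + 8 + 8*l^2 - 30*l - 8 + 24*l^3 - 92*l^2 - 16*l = -4*a^3 + a^2*(34*l - 4) + a*(-64*l^2 + 38*l + 8) + 24*l^3 - 84*l^2 - 48*l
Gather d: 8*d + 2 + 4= 8*d + 6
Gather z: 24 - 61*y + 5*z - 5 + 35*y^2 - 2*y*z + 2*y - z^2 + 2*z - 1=35*y^2 - 59*y - z^2 + z*(7 - 2*y) + 18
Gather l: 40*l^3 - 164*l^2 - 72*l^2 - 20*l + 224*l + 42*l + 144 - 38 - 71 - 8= 40*l^3 - 236*l^2 + 246*l + 27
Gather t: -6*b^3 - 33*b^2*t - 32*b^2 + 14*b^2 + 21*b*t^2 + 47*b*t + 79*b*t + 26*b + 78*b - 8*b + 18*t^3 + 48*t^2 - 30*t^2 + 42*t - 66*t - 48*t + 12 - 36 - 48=-6*b^3 - 18*b^2 + 96*b + 18*t^3 + t^2*(21*b + 18) + t*(-33*b^2 + 126*b - 72) - 72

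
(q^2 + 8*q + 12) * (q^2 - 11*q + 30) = q^4 - 3*q^3 - 46*q^2 + 108*q + 360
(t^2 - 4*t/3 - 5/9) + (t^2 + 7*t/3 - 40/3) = 2*t^2 + t - 125/9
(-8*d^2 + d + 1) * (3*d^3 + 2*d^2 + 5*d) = -24*d^5 - 13*d^4 - 35*d^3 + 7*d^2 + 5*d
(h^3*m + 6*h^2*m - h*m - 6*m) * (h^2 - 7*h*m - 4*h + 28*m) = h^5*m - 7*h^4*m^2 + 2*h^4*m - 14*h^3*m^2 - 25*h^3*m + 175*h^2*m^2 - 2*h^2*m + 14*h*m^2 + 24*h*m - 168*m^2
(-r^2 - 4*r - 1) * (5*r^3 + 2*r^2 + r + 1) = -5*r^5 - 22*r^4 - 14*r^3 - 7*r^2 - 5*r - 1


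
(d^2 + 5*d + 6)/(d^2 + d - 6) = (d + 2)/(d - 2)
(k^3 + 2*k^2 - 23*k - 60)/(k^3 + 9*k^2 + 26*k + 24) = (k - 5)/(k + 2)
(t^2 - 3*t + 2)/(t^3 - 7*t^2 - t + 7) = (t - 2)/(t^2 - 6*t - 7)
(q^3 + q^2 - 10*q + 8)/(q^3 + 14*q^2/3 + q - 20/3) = 3*(q - 2)/(3*q + 5)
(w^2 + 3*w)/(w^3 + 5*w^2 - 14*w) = (w + 3)/(w^2 + 5*w - 14)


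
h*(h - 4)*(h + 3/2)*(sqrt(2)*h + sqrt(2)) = sqrt(2)*h^4 - 3*sqrt(2)*h^3/2 - 17*sqrt(2)*h^2/2 - 6*sqrt(2)*h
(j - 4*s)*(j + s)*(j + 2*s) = j^3 - j^2*s - 10*j*s^2 - 8*s^3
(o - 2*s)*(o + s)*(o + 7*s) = o^3 + 6*o^2*s - 9*o*s^2 - 14*s^3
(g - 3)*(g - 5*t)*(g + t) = g^3 - 4*g^2*t - 3*g^2 - 5*g*t^2 + 12*g*t + 15*t^2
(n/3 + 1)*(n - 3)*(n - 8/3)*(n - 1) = n^4/3 - 11*n^3/9 - 19*n^2/9 + 11*n - 8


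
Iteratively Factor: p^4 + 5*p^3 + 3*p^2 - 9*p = (p - 1)*(p^3 + 6*p^2 + 9*p) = p*(p - 1)*(p^2 + 6*p + 9) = p*(p - 1)*(p + 3)*(p + 3)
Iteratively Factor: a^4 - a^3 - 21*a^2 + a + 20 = (a - 5)*(a^3 + 4*a^2 - a - 4) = (a - 5)*(a + 4)*(a^2 - 1) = (a - 5)*(a + 1)*(a + 4)*(a - 1)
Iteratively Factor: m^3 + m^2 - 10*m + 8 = (m + 4)*(m^2 - 3*m + 2) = (m - 2)*(m + 4)*(m - 1)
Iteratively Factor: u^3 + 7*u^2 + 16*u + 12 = (u + 2)*(u^2 + 5*u + 6) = (u + 2)*(u + 3)*(u + 2)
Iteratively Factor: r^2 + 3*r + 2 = (r + 1)*(r + 2)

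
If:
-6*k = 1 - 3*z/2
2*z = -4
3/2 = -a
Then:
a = -3/2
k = -2/3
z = -2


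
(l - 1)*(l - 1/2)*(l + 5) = l^3 + 7*l^2/2 - 7*l + 5/2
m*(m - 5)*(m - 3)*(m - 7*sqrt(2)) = m^4 - 7*sqrt(2)*m^3 - 8*m^3 + 15*m^2 + 56*sqrt(2)*m^2 - 105*sqrt(2)*m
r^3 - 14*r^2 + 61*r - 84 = (r - 7)*(r - 4)*(r - 3)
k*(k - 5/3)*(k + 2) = k^3 + k^2/3 - 10*k/3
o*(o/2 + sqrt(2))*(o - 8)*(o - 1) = o^4/2 - 9*o^3/2 + sqrt(2)*o^3 - 9*sqrt(2)*o^2 + 4*o^2 + 8*sqrt(2)*o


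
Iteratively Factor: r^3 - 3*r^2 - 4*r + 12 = (r - 2)*(r^2 - r - 6) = (r - 2)*(r + 2)*(r - 3)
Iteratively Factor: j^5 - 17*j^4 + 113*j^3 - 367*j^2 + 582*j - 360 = (j - 3)*(j^4 - 14*j^3 + 71*j^2 - 154*j + 120) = (j - 3)^2*(j^3 - 11*j^2 + 38*j - 40) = (j - 3)^2*(j - 2)*(j^2 - 9*j + 20) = (j - 4)*(j - 3)^2*(j - 2)*(j - 5)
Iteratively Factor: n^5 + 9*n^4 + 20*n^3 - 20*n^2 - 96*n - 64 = (n + 2)*(n^4 + 7*n^3 + 6*n^2 - 32*n - 32) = (n + 2)*(n + 4)*(n^3 + 3*n^2 - 6*n - 8) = (n - 2)*(n + 2)*(n + 4)*(n^2 + 5*n + 4) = (n - 2)*(n + 2)*(n + 4)^2*(n + 1)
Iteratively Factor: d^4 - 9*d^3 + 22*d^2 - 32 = (d - 2)*(d^3 - 7*d^2 + 8*d + 16) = (d - 2)*(d + 1)*(d^2 - 8*d + 16) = (d - 4)*(d - 2)*(d + 1)*(d - 4)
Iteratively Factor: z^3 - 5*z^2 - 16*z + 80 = (z - 4)*(z^2 - z - 20) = (z - 4)*(z + 4)*(z - 5)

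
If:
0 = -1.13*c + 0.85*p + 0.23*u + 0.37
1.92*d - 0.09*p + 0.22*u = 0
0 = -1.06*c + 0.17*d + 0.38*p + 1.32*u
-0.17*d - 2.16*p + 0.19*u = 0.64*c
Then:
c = 0.33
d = -0.04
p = -0.07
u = 0.29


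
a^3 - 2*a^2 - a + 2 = (a - 2)*(a - 1)*(a + 1)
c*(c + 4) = c^2 + 4*c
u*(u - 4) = u^2 - 4*u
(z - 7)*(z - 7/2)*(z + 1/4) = z^3 - 41*z^2/4 + 175*z/8 + 49/8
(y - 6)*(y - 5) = y^2 - 11*y + 30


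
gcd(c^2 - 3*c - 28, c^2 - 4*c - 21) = c - 7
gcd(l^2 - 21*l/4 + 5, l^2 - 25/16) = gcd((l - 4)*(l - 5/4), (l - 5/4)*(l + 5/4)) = l - 5/4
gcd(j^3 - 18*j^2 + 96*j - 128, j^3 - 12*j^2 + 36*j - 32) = j^2 - 10*j + 16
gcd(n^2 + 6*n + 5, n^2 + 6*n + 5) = n^2 + 6*n + 5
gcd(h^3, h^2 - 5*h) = h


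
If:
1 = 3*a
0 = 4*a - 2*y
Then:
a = 1/3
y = 2/3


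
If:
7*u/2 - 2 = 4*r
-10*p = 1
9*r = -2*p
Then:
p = -1/10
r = 1/45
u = 188/315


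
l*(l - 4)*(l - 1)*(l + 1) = l^4 - 4*l^3 - l^2 + 4*l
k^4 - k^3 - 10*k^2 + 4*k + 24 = (k - 3)*(k - 2)*(k + 2)^2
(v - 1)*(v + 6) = v^2 + 5*v - 6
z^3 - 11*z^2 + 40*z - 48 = (z - 4)^2*(z - 3)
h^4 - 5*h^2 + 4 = (h - 2)*(h - 1)*(h + 1)*(h + 2)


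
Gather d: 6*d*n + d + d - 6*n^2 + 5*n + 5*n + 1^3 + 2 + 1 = d*(6*n + 2) - 6*n^2 + 10*n + 4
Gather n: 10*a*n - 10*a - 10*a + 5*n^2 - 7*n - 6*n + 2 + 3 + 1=-20*a + 5*n^2 + n*(10*a - 13) + 6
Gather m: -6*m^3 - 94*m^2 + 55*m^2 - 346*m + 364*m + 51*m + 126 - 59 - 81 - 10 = -6*m^3 - 39*m^2 + 69*m - 24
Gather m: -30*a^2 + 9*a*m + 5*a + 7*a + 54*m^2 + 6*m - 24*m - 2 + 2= -30*a^2 + 12*a + 54*m^2 + m*(9*a - 18)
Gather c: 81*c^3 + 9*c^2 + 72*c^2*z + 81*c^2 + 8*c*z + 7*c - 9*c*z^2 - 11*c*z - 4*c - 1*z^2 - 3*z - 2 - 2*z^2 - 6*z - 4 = 81*c^3 + c^2*(72*z + 90) + c*(-9*z^2 - 3*z + 3) - 3*z^2 - 9*z - 6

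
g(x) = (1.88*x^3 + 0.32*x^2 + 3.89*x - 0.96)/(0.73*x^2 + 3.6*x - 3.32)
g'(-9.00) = -4.60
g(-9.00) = -58.97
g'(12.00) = 2.33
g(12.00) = 23.04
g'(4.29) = 1.75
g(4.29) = 6.65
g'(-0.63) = -0.72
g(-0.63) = 0.71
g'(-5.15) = -229.16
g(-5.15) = 107.78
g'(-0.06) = -0.76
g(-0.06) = 0.34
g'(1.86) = 0.63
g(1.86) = 3.30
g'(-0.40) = -0.62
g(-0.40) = 0.56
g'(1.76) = 0.47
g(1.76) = 3.25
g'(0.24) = -1.82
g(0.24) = -0.01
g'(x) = (-1.46*x - 3.6)*(1.88*x^3 + 0.32*x^2 + 3.89*x - 0.96)/(0.73*x^2 + 3.6*x - 3.32)^2 + (5.64*x^2 + 0.64*x + 3.89)/(0.73*x^2 + 3.6*x - 3.32) = (1.3724*x^4 + 13.536*x^3 - 20.4125*x^2 - 0.7232*x - 9.4588)/(0.5329*x^4 + 5.256*x^3 + 8.1128*x^2 - 23.904*x + 11.0224)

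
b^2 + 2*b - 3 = (b - 1)*(b + 3)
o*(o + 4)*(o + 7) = o^3 + 11*o^2 + 28*o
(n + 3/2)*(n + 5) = n^2 + 13*n/2 + 15/2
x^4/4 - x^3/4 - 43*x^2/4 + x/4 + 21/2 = (x/4 + 1/4)*(x - 7)*(x - 1)*(x + 6)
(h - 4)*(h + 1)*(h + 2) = h^3 - h^2 - 10*h - 8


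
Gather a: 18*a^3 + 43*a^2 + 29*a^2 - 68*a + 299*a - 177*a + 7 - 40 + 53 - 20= 18*a^3 + 72*a^2 + 54*a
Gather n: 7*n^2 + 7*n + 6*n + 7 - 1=7*n^2 + 13*n + 6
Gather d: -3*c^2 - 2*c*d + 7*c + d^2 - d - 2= -3*c^2 + 7*c + d^2 + d*(-2*c - 1) - 2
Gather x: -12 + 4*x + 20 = 4*x + 8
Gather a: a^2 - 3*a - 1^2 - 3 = a^2 - 3*a - 4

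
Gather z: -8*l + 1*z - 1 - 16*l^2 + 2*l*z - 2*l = -16*l^2 - 10*l + z*(2*l + 1) - 1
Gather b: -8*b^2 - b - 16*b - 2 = -8*b^2 - 17*b - 2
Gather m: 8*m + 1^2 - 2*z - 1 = 8*m - 2*z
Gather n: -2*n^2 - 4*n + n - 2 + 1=-2*n^2 - 3*n - 1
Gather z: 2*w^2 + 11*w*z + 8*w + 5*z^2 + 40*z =2*w^2 + 8*w + 5*z^2 + z*(11*w + 40)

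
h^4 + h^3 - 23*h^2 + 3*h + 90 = (h - 3)^2*(h + 2)*(h + 5)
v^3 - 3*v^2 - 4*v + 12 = (v - 3)*(v - 2)*(v + 2)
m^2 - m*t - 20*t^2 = (m - 5*t)*(m + 4*t)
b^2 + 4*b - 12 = (b - 2)*(b + 6)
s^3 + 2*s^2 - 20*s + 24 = (s - 2)^2*(s + 6)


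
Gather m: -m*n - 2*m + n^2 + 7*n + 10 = m*(-n - 2) + n^2 + 7*n + 10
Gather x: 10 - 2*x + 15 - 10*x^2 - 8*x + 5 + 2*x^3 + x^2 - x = 2*x^3 - 9*x^2 - 11*x + 30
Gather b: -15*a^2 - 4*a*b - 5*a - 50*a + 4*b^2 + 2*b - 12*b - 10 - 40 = -15*a^2 - 55*a + 4*b^2 + b*(-4*a - 10) - 50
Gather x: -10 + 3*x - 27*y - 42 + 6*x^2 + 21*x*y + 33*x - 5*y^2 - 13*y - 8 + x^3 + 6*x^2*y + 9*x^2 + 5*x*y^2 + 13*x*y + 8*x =x^3 + x^2*(6*y + 15) + x*(5*y^2 + 34*y + 44) - 5*y^2 - 40*y - 60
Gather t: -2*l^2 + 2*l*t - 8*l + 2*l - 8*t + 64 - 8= -2*l^2 - 6*l + t*(2*l - 8) + 56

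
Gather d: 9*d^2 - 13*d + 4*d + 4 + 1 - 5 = 9*d^2 - 9*d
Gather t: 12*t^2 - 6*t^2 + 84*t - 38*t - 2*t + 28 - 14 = 6*t^2 + 44*t + 14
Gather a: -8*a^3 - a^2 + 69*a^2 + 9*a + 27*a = -8*a^3 + 68*a^2 + 36*a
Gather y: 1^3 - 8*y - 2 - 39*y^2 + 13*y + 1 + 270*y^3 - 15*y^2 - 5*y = 270*y^3 - 54*y^2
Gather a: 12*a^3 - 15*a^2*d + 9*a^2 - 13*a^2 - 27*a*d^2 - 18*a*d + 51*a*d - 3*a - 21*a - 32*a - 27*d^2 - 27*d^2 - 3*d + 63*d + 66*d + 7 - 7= 12*a^3 + a^2*(-15*d - 4) + a*(-27*d^2 + 33*d - 56) - 54*d^2 + 126*d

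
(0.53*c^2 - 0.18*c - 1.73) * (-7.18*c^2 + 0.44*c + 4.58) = -3.8054*c^4 + 1.5256*c^3 + 14.7696*c^2 - 1.5856*c - 7.9234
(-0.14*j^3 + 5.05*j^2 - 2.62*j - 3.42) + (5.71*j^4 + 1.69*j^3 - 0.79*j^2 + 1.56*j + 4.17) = 5.71*j^4 + 1.55*j^3 + 4.26*j^2 - 1.06*j + 0.75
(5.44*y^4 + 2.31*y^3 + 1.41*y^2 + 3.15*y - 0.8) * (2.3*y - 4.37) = 12.512*y^5 - 18.4598*y^4 - 6.8517*y^3 + 1.0833*y^2 - 15.6055*y + 3.496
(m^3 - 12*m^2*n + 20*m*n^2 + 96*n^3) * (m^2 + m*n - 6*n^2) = m^5 - 11*m^4*n + 2*m^3*n^2 + 188*m^2*n^3 - 24*m*n^4 - 576*n^5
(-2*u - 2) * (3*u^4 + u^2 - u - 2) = -6*u^5 - 6*u^4 - 2*u^3 + 6*u + 4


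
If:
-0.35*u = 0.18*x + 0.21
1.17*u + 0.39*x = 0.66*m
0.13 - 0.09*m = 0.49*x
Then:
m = -1.22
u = -0.85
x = 0.49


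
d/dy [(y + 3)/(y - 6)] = -9/(y - 6)^2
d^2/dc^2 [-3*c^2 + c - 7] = -6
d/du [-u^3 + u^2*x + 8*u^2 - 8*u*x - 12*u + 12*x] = -3*u^2 + 2*u*x + 16*u - 8*x - 12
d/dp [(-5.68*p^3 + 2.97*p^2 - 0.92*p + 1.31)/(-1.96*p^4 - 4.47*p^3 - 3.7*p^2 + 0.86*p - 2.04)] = (-11.1328*p^6 + 11.6424*p^5 + 28.8823*p^4 - 7.724*p^3 + 51.4789*p^2 - 2.4236*p + 0.7502)/(3.8416*p^8 + 17.5224*p^7 + 34.4849*p^6 + 29.7068*p^5 + 13.9984*p^4 + 11.8736*p^3 + 15.8356*p^2 - 3.5088*p + 4.1616)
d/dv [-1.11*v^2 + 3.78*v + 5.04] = 3.78 - 2.22*v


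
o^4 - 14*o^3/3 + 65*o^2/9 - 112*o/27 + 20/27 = (o - 2)*(o - 5/3)*(o - 2/3)*(o - 1/3)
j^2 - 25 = (j - 5)*(j + 5)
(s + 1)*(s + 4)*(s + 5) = s^3 + 10*s^2 + 29*s + 20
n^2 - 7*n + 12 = (n - 4)*(n - 3)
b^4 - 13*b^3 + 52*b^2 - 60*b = b*(b - 6)*(b - 5)*(b - 2)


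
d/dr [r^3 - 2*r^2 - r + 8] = 3*r^2 - 4*r - 1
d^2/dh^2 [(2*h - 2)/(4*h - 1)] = -48/(4*h - 1)^3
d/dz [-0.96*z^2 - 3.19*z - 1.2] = -1.92*z - 3.19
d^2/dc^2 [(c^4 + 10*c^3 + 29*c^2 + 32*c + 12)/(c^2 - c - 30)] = 2*(c^6 - 3*c^5 - 87*c^4 + 611*c^3 + 8946*c^2 + 29844*c + 25512)/(c^6 - 3*c^5 - 87*c^4 + 179*c^3 + 2610*c^2 - 2700*c - 27000)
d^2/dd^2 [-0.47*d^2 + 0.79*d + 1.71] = -0.940000000000000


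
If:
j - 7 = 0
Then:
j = 7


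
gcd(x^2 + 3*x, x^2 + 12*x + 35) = 1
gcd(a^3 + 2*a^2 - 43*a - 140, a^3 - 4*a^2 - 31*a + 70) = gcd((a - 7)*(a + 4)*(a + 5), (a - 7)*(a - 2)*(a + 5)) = a^2 - 2*a - 35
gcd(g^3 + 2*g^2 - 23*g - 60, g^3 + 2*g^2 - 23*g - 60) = g^3 + 2*g^2 - 23*g - 60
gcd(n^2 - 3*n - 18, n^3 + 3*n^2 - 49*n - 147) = n + 3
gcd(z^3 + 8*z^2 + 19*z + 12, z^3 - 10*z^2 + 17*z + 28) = z + 1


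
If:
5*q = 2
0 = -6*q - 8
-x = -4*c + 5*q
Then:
No Solution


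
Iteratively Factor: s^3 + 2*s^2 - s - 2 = (s + 1)*(s^2 + s - 2) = (s + 1)*(s + 2)*(s - 1)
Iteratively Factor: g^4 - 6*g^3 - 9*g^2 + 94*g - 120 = (g - 5)*(g^3 - g^2 - 14*g + 24) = (g - 5)*(g - 3)*(g^2 + 2*g - 8) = (g - 5)*(g - 3)*(g - 2)*(g + 4)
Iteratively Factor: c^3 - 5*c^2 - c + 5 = (c - 1)*(c^2 - 4*c - 5) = (c - 5)*(c - 1)*(c + 1)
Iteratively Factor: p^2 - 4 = (p + 2)*(p - 2)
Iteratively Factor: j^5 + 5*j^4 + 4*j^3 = (j)*(j^4 + 5*j^3 + 4*j^2) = j*(j + 4)*(j^3 + j^2) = j^2*(j + 4)*(j^2 + j) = j^2*(j + 1)*(j + 4)*(j)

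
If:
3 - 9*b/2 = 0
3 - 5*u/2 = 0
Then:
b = 2/3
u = 6/5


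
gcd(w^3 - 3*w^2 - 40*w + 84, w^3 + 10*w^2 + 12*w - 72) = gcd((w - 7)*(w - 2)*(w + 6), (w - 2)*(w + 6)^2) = w^2 + 4*w - 12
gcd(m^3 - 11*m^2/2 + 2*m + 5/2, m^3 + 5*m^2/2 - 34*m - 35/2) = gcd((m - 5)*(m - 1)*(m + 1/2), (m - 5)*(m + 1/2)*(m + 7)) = m^2 - 9*m/2 - 5/2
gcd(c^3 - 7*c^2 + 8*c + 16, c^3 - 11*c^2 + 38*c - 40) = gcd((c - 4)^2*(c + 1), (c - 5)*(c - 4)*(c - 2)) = c - 4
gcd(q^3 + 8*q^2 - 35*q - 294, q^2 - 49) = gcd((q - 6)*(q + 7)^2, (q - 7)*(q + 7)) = q + 7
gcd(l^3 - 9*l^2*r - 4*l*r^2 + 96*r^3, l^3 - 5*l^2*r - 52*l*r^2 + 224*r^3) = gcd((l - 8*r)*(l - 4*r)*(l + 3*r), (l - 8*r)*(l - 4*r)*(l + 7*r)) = l^2 - 12*l*r + 32*r^2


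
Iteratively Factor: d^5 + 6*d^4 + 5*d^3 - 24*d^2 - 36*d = (d - 2)*(d^4 + 8*d^3 + 21*d^2 + 18*d) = d*(d - 2)*(d^3 + 8*d^2 + 21*d + 18) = d*(d - 2)*(d + 2)*(d^2 + 6*d + 9) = d*(d - 2)*(d + 2)*(d + 3)*(d + 3)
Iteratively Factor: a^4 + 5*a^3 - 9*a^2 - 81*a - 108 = (a + 3)*(a^3 + 2*a^2 - 15*a - 36) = (a - 4)*(a + 3)*(a^2 + 6*a + 9) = (a - 4)*(a + 3)^2*(a + 3)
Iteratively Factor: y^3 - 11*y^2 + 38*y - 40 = (y - 2)*(y^2 - 9*y + 20) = (y - 4)*(y - 2)*(y - 5)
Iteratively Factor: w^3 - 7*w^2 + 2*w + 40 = (w + 2)*(w^2 - 9*w + 20) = (w - 4)*(w + 2)*(w - 5)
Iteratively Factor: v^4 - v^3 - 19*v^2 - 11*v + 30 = (v - 5)*(v^3 + 4*v^2 + v - 6) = (v - 5)*(v + 2)*(v^2 + 2*v - 3) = (v - 5)*(v + 2)*(v + 3)*(v - 1)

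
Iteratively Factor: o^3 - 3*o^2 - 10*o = (o)*(o^2 - 3*o - 10) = o*(o - 5)*(o + 2)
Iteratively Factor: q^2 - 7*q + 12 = (q - 4)*(q - 3)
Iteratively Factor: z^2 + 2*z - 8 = (z - 2)*(z + 4)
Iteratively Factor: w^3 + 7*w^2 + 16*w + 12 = (w + 3)*(w^2 + 4*w + 4) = (w + 2)*(w + 3)*(w + 2)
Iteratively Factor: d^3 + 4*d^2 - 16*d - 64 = (d - 4)*(d^2 + 8*d + 16) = (d - 4)*(d + 4)*(d + 4)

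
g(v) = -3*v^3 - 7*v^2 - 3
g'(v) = -9*v^2 - 14*v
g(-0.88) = -6.38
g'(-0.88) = 5.35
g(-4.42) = 119.30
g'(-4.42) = -113.95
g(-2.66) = 3.93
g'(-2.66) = -26.44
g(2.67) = -110.00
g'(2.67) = -101.54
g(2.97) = -143.34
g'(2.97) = -120.97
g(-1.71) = -8.47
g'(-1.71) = -2.38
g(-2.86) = 9.92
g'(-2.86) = -33.58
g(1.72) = -38.97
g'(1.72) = -50.71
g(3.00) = -147.00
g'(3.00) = -123.00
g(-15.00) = 8547.00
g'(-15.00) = -1815.00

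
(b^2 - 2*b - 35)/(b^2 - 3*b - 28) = (b + 5)/(b + 4)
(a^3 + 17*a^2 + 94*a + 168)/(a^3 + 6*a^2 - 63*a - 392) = (a^2 + 10*a + 24)/(a^2 - a - 56)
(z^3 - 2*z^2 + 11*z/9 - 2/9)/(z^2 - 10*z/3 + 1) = (3*z^2 - 5*z + 2)/(3*(z - 3))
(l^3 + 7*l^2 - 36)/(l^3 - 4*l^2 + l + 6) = (l^2 + 9*l + 18)/(l^2 - 2*l - 3)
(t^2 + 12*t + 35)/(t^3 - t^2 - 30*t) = (t + 7)/(t*(t - 6))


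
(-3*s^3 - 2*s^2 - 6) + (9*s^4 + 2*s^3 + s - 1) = 9*s^4 - s^3 - 2*s^2 + s - 7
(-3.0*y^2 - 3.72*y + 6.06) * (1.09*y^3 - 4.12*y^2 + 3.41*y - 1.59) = -3.27*y^5 + 8.3052*y^4 + 11.7018*y^3 - 32.8824*y^2 + 26.5794*y - 9.6354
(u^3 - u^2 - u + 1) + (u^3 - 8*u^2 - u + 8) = 2*u^3 - 9*u^2 - 2*u + 9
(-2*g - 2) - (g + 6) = -3*g - 8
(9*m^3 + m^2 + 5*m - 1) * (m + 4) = 9*m^4 + 37*m^3 + 9*m^2 + 19*m - 4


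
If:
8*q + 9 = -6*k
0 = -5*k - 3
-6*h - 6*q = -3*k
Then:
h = 3/8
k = -3/5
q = -27/40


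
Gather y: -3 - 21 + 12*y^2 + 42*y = 12*y^2 + 42*y - 24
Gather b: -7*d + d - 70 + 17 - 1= -6*d - 54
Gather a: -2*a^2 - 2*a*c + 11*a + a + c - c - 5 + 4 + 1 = -2*a^2 + a*(12 - 2*c)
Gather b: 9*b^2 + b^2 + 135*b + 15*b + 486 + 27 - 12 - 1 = 10*b^2 + 150*b + 500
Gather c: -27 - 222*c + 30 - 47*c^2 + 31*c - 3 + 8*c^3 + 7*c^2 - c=8*c^3 - 40*c^2 - 192*c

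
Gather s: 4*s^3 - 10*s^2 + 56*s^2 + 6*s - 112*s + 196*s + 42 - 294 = 4*s^3 + 46*s^2 + 90*s - 252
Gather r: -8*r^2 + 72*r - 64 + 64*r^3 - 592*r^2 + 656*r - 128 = 64*r^3 - 600*r^2 + 728*r - 192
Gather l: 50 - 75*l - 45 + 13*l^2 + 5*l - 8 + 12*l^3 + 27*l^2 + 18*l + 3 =12*l^3 + 40*l^2 - 52*l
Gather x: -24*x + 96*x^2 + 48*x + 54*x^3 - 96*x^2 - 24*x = 54*x^3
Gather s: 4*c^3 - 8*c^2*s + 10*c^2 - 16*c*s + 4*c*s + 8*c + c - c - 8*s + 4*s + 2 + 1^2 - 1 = 4*c^3 + 10*c^2 + 8*c + s*(-8*c^2 - 12*c - 4) + 2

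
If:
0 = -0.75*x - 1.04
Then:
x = -1.39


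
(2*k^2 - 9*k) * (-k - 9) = -2*k^3 - 9*k^2 + 81*k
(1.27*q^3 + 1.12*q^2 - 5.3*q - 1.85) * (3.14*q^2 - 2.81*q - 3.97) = 3.9878*q^5 - 0.0518999999999998*q^4 - 24.8311*q^3 + 4.6376*q^2 + 26.2395*q + 7.3445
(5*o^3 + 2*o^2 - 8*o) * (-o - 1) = -5*o^4 - 7*o^3 + 6*o^2 + 8*o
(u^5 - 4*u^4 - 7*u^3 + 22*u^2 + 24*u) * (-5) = -5*u^5 + 20*u^4 + 35*u^3 - 110*u^2 - 120*u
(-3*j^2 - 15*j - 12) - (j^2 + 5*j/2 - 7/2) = -4*j^2 - 35*j/2 - 17/2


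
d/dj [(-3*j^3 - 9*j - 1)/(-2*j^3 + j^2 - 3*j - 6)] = (-3*j^4 - 18*j^3 + 57*j^2 + 2*j + 51)/(4*j^6 - 4*j^5 + 13*j^4 + 18*j^3 - 3*j^2 + 36*j + 36)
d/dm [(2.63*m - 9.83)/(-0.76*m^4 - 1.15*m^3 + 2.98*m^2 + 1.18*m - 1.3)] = (5.9964*m^4 - 23.8342*m^3 - 41.7509*m^2 + 58.5868*m + 8.1804)/(0.5776*m^8 + 1.748*m^7 - 3.2071*m^6 - 8.6476*m^5 + 8.1424*m^4 + 10.0228*m^3 - 6.3556*m^2 - 3.068*m + 1.69)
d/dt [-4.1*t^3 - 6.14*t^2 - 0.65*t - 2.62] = -12.3*t^2 - 12.28*t - 0.65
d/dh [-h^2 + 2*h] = 2 - 2*h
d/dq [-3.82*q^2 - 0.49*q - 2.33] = -7.64*q - 0.49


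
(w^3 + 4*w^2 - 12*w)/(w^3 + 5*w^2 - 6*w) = (w - 2)/(w - 1)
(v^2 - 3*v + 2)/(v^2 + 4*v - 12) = (v - 1)/(v + 6)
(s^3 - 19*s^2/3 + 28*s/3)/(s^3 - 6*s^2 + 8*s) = (s - 7/3)/(s - 2)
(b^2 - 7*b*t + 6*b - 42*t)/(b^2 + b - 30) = (b - 7*t)/(b - 5)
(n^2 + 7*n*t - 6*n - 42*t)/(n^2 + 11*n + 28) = (n^2 + 7*n*t - 6*n - 42*t)/(n^2 + 11*n + 28)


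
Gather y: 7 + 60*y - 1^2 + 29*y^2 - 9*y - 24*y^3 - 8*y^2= -24*y^3 + 21*y^2 + 51*y + 6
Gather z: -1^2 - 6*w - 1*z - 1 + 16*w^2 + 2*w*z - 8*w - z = 16*w^2 - 14*w + z*(2*w - 2) - 2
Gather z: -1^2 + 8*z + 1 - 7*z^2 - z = -7*z^2 + 7*z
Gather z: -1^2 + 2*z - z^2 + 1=-z^2 + 2*z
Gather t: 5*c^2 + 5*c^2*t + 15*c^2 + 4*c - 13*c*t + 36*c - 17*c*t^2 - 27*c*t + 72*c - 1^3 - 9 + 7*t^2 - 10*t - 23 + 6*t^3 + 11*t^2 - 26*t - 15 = 20*c^2 + 112*c + 6*t^3 + t^2*(18 - 17*c) + t*(5*c^2 - 40*c - 36) - 48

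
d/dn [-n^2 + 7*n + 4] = 7 - 2*n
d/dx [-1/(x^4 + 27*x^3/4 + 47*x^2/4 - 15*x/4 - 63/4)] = 4*(16*x^3 + 81*x^2 + 94*x - 15)/(4*x^4 + 27*x^3 + 47*x^2 - 15*x - 63)^2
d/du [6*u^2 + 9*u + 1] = 12*u + 9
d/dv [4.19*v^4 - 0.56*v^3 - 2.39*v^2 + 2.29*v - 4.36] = 16.76*v^3 - 1.68*v^2 - 4.78*v + 2.29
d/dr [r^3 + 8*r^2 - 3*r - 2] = 3*r^2 + 16*r - 3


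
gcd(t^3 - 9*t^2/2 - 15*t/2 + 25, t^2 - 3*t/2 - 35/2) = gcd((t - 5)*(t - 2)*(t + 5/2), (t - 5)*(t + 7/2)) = t - 5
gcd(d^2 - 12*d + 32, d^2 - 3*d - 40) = d - 8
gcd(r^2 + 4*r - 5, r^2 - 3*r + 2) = r - 1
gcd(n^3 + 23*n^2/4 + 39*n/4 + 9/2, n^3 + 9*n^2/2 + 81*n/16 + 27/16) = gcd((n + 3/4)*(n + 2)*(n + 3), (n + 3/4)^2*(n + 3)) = n^2 + 15*n/4 + 9/4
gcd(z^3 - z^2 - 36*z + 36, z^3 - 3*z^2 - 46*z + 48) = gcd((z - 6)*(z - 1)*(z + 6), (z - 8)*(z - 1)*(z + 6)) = z^2 + 5*z - 6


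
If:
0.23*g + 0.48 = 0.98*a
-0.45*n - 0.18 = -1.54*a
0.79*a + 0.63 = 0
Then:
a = -0.80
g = -5.48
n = -3.13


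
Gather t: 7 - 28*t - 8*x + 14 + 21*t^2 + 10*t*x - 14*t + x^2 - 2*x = 21*t^2 + t*(10*x - 42) + x^2 - 10*x + 21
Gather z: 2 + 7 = 9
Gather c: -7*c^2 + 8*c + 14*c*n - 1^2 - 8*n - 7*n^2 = -7*c^2 + c*(14*n + 8) - 7*n^2 - 8*n - 1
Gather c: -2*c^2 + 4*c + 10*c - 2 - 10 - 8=-2*c^2 + 14*c - 20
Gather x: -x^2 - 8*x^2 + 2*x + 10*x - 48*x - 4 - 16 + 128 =-9*x^2 - 36*x + 108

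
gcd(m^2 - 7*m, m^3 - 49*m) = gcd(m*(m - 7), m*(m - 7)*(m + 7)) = m^2 - 7*m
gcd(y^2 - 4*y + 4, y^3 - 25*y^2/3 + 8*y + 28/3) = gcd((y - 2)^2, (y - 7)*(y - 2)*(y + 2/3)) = y - 2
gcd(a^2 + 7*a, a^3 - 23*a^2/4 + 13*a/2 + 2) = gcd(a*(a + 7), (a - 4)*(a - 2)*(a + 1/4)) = 1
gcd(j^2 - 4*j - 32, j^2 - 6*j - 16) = j - 8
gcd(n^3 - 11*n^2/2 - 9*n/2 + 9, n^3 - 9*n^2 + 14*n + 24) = n - 6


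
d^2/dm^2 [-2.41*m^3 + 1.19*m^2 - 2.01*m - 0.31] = 2.38 - 14.46*m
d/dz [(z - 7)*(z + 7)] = 2*z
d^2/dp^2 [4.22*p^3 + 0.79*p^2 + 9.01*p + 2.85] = 25.32*p + 1.58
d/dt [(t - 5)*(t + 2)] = 2*t - 3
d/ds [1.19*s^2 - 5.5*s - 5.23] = 2.38*s - 5.5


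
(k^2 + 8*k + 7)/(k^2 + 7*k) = (k + 1)/k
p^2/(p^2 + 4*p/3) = 3*p/(3*p + 4)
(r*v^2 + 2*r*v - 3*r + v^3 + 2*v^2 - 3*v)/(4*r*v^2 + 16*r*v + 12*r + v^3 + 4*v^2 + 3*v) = (r*v - r + v^2 - v)/(4*r*v + 4*r + v^2 + v)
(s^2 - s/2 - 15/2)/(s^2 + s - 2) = (s^2 - s/2 - 15/2)/(s^2 + s - 2)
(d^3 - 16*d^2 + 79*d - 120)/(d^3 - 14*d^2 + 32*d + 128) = (d^2 - 8*d + 15)/(d^2 - 6*d - 16)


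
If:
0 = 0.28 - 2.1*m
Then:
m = 0.13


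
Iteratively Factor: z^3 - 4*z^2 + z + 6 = (z - 3)*(z^2 - z - 2) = (z - 3)*(z - 2)*(z + 1)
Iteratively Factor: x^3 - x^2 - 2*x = (x)*(x^2 - x - 2) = x*(x + 1)*(x - 2)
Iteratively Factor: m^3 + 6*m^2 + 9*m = (m + 3)*(m^2 + 3*m) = (m + 3)^2*(m)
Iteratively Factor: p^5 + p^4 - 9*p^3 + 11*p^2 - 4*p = (p - 1)*(p^4 + 2*p^3 - 7*p^2 + 4*p) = p*(p - 1)*(p^3 + 2*p^2 - 7*p + 4) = p*(p - 1)*(p + 4)*(p^2 - 2*p + 1) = p*(p - 1)^2*(p + 4)*(p - 1)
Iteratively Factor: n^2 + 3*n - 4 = (n - 1)*(n + 4)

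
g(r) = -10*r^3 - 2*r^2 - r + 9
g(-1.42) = 35.02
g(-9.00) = 7146.00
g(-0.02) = 9.02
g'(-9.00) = -2395.00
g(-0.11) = 9.10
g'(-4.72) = -650.47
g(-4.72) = 1020.70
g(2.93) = -262.64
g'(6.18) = -1171.49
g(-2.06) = 89.99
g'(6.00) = -1105.00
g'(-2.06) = -120.07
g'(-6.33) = -1177.75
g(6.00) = -2229.00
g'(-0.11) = -0.92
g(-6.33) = 2471.55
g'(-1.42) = -55.81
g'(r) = -30*r^2 - 4*r - 1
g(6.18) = -2433.86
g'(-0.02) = -0.93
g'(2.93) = -270.27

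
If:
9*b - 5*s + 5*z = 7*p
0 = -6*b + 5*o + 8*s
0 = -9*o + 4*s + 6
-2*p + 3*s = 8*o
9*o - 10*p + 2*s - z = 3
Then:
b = -1571/337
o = -234/337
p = -612/337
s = -1032/337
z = 939/337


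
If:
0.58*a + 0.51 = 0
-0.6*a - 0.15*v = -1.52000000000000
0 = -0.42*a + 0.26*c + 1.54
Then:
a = -0.88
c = -7.34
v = 13.65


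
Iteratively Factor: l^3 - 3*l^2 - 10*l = (l + 2)*(l^2 - 5*l) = (l - 5)*(l + 2)*(l)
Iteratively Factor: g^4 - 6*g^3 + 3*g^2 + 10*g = (g - 5)*(g^3 - g^2 - 2*g) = (g - 5)*(g - 2)*(g^2 + g) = g*(g - 5)*(g - 2)*(g + 1)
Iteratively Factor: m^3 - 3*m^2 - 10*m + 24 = (m - 4)*(m^2 + m - 6) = (m - 4)*(m + 3)*(m - 2)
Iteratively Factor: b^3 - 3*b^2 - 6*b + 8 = (b + 2)*(b^2 - 5*b + 4) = (b - 1)*(b + 2)*(b - 4)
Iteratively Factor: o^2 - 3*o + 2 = (o - 2)*(o - 1)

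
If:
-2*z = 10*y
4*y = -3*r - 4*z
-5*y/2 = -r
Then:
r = 0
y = 0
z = 0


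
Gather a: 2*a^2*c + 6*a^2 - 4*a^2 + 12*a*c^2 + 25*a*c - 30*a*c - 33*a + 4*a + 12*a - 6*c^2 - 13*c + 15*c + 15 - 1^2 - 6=a^2*(2*c + 2) + a*(12*c^2 - 5*c - 17) - 6*c^2 + 2*c + 8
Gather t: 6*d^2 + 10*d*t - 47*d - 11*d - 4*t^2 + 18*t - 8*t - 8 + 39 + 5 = 6*d^2 - 58*d - 4*t^2 + t*(10*d + 10) + 36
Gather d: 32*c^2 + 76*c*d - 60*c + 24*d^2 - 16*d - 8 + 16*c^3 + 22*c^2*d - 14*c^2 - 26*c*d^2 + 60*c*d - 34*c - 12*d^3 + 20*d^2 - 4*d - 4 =16*c^3 + 18*c^2 - 94*c - 12*d^3 + d^2*(44 - 26*c) + d*(22*c^2 + 136*c - 20) - 12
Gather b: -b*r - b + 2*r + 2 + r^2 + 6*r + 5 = b*(-r - 1) + r^2 + 8*r + 7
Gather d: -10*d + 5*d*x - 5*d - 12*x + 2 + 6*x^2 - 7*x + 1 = d*(5*x - 15) + 6*x^2 - 19*x + 3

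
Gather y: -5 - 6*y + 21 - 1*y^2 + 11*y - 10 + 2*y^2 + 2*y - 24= y^2 + 7*y - 18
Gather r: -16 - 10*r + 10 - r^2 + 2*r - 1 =-r^2 - 8*r - 7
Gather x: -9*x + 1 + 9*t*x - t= -t + x*(9*t - 9) + 1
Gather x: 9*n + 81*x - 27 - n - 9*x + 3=8*n + 72*x - 24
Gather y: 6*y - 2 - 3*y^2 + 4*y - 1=-3*y^2 + 10*y - 3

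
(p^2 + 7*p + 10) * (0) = 0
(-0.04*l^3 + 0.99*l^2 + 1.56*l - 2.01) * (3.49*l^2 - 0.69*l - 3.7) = -0.1396*l^5 + 3.4827*l^4 + 4.9093*l^3 - 11.7543*l^2 - 4.3851*l + 7.437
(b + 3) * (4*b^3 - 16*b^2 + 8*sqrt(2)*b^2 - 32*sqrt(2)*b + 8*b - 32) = 4*b^4 - 4*b^3 + 8*sqrt(2)*b^3 - 40*b^2 - 8*sqrt(2)*b^2 - 96*sqrt(2)*b - 8*b - 96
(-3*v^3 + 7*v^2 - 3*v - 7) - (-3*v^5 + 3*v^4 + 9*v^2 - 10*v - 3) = 3*v^5 - 3*v^4 - 3*v^3 - 2*v^2 + 7*v - 4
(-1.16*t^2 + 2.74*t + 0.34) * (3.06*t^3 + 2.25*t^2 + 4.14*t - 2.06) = -3.5496*t^5 + 5.7744*t^4 + 2.403*t^3 + 14.4982*t^2 - 4.2368*t - 0.7004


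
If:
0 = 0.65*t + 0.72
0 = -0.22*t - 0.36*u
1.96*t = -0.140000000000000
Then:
No Solution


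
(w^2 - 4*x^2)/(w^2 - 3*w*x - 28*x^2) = (-w^2 + 4*x^2)/(-w^2 + 3*w*x + 28*x^2)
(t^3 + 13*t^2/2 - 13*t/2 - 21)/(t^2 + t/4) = 2*(2*t^3 + 13*t^2 - 13*t - 42)/(t*(4*t + 1))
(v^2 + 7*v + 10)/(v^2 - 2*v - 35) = (v + 2)/(v - 7)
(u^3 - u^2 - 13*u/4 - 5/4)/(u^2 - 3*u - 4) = (u^2 - 2*u - 5/4)/(u - 4)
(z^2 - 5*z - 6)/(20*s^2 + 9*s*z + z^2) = (z^2 - 5*z - 6)/(20*s^2 + 9*s*z + z^2)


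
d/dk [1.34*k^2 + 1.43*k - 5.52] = 2.68*k + 1.43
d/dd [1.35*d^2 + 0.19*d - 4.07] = 2.7*d + 0.19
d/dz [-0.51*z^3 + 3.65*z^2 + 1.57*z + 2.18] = -1.53*z^2 + 7.3*z + 1.57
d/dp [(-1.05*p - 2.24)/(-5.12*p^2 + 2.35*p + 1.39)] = (-5.376*p^2 - 22.9376*p + 3.8045)/(26.2144*p^4 - 24.064*p^3 - 8.7111*p^2 + 6.533*p + 1.9321)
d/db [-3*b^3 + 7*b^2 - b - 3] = -9*b^2 + 14*b - 1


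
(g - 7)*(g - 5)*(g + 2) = g^3 - 10*g^2 + 11*g + 70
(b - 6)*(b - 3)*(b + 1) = b^3 - 8*b^2 + 9*b + 18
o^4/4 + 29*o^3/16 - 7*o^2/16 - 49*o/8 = o*(o/4 + 1/2)*(o - 7/4)*(o + 7)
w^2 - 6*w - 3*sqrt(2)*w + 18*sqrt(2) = (w - 6)*(w - 3*sqrt(2))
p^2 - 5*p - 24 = (p - 8)*(p + 3)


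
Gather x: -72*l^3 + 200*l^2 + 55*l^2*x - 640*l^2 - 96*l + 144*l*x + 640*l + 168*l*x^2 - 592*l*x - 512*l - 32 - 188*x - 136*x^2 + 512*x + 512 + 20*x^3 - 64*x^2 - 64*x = -72*l^3 - 440*l^2 + 32*l + 20*x^3 + x^2*(168*l - 200) + x*(55*l^2 - 448*l + 260) + 480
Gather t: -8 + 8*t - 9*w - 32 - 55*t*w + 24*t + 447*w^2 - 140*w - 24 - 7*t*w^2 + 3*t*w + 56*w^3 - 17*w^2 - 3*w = t*(-7*w^2 - 52*w + 32) + 56*w^3 + 430*w^2 - 152*w - 64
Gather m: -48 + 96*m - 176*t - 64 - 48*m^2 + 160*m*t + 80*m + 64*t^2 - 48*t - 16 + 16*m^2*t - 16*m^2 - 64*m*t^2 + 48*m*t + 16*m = m^2*(16*t - 64) + m*(-64*t^2 + 208*t + 192) + 64*t^2 - 224*t - 128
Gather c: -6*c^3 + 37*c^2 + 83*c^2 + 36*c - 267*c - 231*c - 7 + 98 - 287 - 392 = -6*c^3 + 120*c^2 - 462*c - 588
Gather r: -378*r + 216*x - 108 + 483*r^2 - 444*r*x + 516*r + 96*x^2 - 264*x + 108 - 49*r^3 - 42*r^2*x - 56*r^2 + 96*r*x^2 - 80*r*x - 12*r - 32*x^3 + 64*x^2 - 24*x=-49*r^3 + r^2*(427 - 42*x) + r*(96*x^2 - 524*x + 126) - 32*x^3 + 160*x^2 - 72*x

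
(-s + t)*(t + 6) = -s*t - 6*s + t^2 + 6*t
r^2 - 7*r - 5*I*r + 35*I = (r - 7)*(r - 5*I)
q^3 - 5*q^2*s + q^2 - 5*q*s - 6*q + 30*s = (q - 2)*(q + 3)*(q - 5*s)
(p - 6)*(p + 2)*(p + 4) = p^3 - 28*p - 48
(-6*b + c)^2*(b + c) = 36*b^3 + 24*b^2*c - 11*b*c^2 + c^3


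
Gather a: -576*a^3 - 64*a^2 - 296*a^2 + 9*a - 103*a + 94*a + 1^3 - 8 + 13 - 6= -576*a^3 - 360*a^2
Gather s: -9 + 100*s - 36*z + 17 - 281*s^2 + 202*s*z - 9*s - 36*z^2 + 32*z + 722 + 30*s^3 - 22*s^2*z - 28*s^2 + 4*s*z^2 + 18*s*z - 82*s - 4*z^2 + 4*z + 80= 30*s^3 + s^2*(-22*z - 309) + s*(4*z^2 + 220*z + 9) - 40*z^2 + 810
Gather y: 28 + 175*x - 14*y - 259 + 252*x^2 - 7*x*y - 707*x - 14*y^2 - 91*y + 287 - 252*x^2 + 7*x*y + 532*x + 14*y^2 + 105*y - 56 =0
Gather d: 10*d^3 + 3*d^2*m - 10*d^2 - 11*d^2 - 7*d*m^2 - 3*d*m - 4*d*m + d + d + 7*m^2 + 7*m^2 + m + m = 10*d^3 + d^2*(3*m - 21) + d*(-7*m^2 - 7*m + 2) + 14*m^2 + 2*m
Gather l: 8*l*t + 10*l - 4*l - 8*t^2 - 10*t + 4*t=l*(8*t + 6) - 8*t^2 - 6*t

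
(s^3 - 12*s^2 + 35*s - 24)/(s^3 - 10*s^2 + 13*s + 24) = (s - 1)/(s + 1)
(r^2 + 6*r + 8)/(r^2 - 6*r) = (r^2 + 6*r + 8)/(r*(r - 6))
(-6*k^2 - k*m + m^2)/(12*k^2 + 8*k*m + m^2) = (-3*k + m)/(6*k + m)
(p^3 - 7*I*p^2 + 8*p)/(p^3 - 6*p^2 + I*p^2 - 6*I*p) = (p - 8*I)/(p - 6)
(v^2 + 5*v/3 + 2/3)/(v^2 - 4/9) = 3*(v + 1)/(3*v - 2)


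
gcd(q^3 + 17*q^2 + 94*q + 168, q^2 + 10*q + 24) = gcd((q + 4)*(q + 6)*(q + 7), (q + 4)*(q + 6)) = q^2 + 10*q + 24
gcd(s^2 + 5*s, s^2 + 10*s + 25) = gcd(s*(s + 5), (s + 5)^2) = s + 5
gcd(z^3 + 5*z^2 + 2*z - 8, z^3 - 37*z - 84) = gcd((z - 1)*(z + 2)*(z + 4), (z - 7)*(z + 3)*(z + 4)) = z + 4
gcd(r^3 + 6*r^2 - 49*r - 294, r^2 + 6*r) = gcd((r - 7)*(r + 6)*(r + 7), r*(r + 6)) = r + 6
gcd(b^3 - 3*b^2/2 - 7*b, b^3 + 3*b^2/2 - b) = b^2 + 2*b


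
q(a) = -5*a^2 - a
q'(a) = -10*a - 1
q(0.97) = -5.67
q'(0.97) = -10.70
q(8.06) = -332.88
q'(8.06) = -81.60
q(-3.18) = -47.38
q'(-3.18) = 30.80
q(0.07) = -0.09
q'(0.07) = -1.70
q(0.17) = -0.31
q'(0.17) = -2.70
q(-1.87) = -15.61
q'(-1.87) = 17.70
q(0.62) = -2.54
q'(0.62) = -7.20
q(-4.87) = -113.71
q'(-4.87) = 47.70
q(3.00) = -48.00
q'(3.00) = -31.00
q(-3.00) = -42.00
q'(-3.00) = 29.00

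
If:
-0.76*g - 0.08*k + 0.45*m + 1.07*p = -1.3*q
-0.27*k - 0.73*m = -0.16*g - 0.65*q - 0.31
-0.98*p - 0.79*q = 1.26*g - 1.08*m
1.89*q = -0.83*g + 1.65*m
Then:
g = 1.87981338611676*q - 0.0732010135727153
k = 1.20432643443437 - 2.13222939778523*q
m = 2.09105764271328*q - 0.0368223280396083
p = 0.0535358804273922 - 0.918594502425285*q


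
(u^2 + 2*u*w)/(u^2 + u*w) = (u + 2*w)/(u + w)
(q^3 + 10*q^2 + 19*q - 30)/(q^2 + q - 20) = (q^2 + 5*q - 6)/(q - 4)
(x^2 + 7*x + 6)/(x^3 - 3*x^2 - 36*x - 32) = (x + 6)/(x^2 - 4*x - 32)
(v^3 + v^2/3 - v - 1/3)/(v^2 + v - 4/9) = 3*(3*v^3 + v^2 - 3*v - 1)/(9*v^2 + 9*v - 4)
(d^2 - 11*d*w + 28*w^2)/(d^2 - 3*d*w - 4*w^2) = (d - 7*w)/(d + w)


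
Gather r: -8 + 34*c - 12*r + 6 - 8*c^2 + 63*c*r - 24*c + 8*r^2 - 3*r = -8*c^2 + 10*c + 8*r^2 + r*(63*c - 15) - 2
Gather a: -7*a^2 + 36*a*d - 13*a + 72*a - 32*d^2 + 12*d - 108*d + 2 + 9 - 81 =-7*a^2 + a*(36*d + 59) - 32*d^2 - 96*d - 70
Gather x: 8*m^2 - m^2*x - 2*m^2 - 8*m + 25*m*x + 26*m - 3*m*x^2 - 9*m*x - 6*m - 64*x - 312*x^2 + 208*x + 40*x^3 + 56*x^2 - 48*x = 6*m^2 + 12*m + 40*x^3 + x^2*(-3*m - 256) + x*(-m^2 + 16*m + 96)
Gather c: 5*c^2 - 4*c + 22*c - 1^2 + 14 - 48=5*c^2 + 18*c - 35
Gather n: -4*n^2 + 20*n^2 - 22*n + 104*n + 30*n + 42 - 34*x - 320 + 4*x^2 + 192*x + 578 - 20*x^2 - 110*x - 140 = 16*n^2 + 112*n - 16*x^2 + 48*x + 160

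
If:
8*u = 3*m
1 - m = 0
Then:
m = 1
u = 3/8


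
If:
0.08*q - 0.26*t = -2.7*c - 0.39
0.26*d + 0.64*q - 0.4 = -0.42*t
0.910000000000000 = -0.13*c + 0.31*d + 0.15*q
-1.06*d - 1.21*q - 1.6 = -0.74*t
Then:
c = 0.27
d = 4.72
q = -3.45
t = 3.28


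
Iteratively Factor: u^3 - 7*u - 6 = (u + 2)*(u^2 - 2*u - 3) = (u - 3)*(u + 2)*(u + 1)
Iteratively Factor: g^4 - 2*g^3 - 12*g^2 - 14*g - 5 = (g + 1)*(g^3 - 3*g^2 - 9*g - 5) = (g + 1)^2*(g^2 - 4*g - 5) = (g - 5)*(g + 1)^2*(g + 1)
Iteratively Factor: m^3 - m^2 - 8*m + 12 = (m - 2)*(m^2 + m - 6) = (m - 2)*(m + 3)*(m - 2)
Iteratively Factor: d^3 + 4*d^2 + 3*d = (d + 3)*(d^2 + d) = (d + 1)*(d + 3)*(d)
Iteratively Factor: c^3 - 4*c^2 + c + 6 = (c - 2)*(c^2 - 2*c - 3) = (c - 3)*(c - 2)*(c + 1)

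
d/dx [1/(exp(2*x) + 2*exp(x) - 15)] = -2*(exp(x) + 1)*exp(x)/(exp(2*x) + 2*exp(x) - 15)^2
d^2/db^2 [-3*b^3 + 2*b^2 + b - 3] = 4 - 18*b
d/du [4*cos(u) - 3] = -4*sin(u)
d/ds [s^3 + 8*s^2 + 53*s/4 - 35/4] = 3*s^2 + 16*s + 53/4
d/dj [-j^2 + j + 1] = 1 - 2*j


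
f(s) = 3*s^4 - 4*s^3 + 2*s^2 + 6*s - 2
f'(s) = 12*s^3 - 12*s^2 + 4*s + 6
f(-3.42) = 571.30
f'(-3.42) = -628.06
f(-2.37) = 142.91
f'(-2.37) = -230.63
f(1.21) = 7.53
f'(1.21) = 14.53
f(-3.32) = 510.98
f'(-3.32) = -578.68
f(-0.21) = -3.13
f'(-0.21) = 4.52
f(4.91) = 1345.79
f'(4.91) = 1156.79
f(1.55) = 14.53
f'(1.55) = 28.06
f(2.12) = 42.20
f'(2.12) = 74.88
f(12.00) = 55654.00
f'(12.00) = 19062.00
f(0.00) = -2.00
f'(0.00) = 6.00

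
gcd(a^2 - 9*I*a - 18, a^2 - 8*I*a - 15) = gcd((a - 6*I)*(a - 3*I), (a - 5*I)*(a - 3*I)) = a - 3*I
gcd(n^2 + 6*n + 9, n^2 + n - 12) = 1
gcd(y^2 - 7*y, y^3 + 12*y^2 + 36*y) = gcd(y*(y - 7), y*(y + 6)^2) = y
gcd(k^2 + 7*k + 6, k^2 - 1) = k + 1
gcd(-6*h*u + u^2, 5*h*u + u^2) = u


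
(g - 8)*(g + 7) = g^2 - g - 56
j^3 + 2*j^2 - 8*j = j*(j - 2)*(j + 4)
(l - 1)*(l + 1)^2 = l^3 + l^2 - l - 1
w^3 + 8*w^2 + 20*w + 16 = (w + 2)^2*(w + 4)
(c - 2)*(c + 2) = c^2 - 4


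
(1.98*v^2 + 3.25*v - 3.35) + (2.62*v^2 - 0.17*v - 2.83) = 4.6*v^2 + 3.08*v - 6.18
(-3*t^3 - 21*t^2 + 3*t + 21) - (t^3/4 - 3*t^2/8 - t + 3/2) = -13*t^3/4 - 165*t^2/8 + 4*t + 39/2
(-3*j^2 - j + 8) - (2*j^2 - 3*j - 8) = -5*j^2 + 2*j + 16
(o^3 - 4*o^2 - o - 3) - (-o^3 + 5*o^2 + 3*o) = 2*o^3 - 9*o^2 - 4*o - 3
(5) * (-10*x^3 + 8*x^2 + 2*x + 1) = -50*x^3 + 40*x^2 + 10*x + 5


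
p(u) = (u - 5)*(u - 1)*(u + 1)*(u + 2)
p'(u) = (u - 5)*(u - 1)*(u + 1) + (u - 5)*(u - 1)*(u + 2) + (u - 5)*(u + 1)*(u + 2) + (u - 1)*(u + 1)*(u + 2) = 4*u^3 - 9*u^2 - 22*u + 3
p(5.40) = 83.35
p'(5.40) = 251.62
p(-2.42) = 15.13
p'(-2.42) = -53.16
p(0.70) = 5.92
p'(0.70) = -15.44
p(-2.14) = 3.58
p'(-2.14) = -30.34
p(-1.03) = -0.36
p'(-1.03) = 11.74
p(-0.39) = 7.36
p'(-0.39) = 9.97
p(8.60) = 2784.15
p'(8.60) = 1692.38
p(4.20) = -82.53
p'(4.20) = 48.19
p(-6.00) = 1540.00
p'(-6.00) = -1053.00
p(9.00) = 3520.00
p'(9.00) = 1992.00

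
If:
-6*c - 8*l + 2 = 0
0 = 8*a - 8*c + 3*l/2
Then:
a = 1/3 - 73*l/48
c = 1/3 - 4*l/3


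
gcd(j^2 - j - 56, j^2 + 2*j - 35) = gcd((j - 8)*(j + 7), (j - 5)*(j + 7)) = j + 7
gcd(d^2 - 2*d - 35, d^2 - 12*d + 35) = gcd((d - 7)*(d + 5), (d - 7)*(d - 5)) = d - 7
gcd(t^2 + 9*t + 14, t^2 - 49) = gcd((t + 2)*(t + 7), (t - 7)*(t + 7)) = t + 7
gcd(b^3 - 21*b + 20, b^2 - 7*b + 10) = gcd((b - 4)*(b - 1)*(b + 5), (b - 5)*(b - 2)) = 1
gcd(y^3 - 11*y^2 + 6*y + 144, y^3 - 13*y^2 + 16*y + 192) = y^2 - 5*y - 24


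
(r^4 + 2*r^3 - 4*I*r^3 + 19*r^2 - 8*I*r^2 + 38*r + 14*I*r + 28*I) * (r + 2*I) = r^5 + 2*r^4 - 2*I*r^4 + 27*r^3 - 4*I*r^3 + 54*r^2 + 52*I*r^2 - 28*r + 104*I*r - 56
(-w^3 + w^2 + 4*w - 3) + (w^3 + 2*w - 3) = w^2 + 6*w - 6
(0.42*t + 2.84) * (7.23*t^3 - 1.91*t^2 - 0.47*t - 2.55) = 3.0366*t^4 + 19.731*t^3 - 5.6218*t^2 - 2.4058*t - 7.242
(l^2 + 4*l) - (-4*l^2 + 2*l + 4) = 5*l^2 + 2*l - 4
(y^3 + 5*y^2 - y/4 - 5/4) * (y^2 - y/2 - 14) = y^5 + 9*y^4/2 - 67*y^3/4 - 569*y^2/8 + 33*y/8 + 35/2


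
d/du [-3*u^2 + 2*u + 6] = 2 - 6*u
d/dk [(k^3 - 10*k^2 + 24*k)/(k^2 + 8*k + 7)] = (k^4 + 16*k^3 - 83*k^2 - 140*k + 168)/(k^4 + 16*k^3 + 78*k^2 + 112*k + 49)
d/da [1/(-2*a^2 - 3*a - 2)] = (4*a + 3)/(2*a^2 + 3*a + 2)^2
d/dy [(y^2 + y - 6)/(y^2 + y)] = 6*(2*y + 1)/(y^2*(y^2 + 2*y + 1))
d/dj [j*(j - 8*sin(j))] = -8*j*cos(j) + 2*j - 8*sin(j)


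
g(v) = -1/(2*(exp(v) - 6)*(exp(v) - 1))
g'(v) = exp(v)/(2*(exp(v) - 6)*(exp(v) - 1)^2) + exp(v)/(2*(exp(v) - 6)^2*(exp(v) - 1)) = (exp(v) - 7/2)/(4*(exp(v) - 6)^2*sinh(v/2)^2)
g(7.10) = -0.00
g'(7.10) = 0.00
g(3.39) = -0.00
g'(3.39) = 0.00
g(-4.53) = -0.08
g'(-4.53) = -0.00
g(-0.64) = -0.19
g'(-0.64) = -0.23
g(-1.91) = -0.10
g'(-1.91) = -0.02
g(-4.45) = -0.08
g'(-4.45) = -0.00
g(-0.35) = -0.32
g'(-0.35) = -0.81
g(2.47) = -0.01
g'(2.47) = 0.02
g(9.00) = 0.00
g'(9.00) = 0.00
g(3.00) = 0.00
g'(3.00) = 0.00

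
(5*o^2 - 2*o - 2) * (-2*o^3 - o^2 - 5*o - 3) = -10*o^5 - o^4 - 19*o^3 - 3*o^2 + 16*o + 6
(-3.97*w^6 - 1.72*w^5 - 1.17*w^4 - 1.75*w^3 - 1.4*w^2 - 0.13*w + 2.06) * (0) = 0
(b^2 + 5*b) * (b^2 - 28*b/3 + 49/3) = b^4 - 13*b^3/3 - 91*b^2/3 + 245*b/3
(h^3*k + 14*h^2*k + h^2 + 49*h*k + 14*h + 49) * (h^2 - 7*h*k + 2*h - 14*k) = h^5*k - 7*h^4*k^2 + 16*h^4*k + h^4 - 112*h^3*k^2 + 70*h^3*k + 16*h^3 - 539*h^2*k^2 - 14*h^2*k + 77*h^2 - 686*h*k^2 - 539*h*k + 98*h - 686*k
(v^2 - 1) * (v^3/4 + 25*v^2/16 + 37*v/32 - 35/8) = v^5/4 + 25*v^4/16 + 29*v^3/32 - 95*v^2/16 - 37*v/32 + 35/8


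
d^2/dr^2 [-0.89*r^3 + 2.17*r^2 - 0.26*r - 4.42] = 4.34 - 5.34*r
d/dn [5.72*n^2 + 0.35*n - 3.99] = 11.44*n + 0.35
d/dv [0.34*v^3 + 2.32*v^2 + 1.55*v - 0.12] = 1.02*v^2 + 4.64*v + 1.55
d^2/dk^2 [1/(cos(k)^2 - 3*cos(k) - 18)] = (4*sin(k)^4 - 83*sin(k)^2 - 171*cos(k)/4 - 9*cos(3*k)/4 + 25)/(sin(k)^2 + 3*cos(k) + 17)^3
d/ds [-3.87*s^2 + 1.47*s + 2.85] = 1.47 - 7.74*s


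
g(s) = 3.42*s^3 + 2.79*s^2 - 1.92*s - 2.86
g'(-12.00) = 1408.56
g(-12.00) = -5487.82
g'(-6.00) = 333.96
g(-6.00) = -629.62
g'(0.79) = 8.89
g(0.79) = -0.95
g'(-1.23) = 6.74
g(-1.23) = -2.64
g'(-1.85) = 22.87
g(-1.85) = -11.41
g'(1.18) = 18.95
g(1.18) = 4.38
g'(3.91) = 176.75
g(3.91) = 236.72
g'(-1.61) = 15.69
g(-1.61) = -6.81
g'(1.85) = 43.52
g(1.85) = 24.79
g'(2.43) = 72.22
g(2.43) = 58.02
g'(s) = 10.26*s^2 + 5.58*s - 1.92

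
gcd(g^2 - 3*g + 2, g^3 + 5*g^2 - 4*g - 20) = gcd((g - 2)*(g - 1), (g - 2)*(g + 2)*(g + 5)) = g - 2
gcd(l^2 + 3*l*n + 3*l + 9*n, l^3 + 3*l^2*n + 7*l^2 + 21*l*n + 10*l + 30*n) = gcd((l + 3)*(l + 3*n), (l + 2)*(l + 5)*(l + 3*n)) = l + 3*n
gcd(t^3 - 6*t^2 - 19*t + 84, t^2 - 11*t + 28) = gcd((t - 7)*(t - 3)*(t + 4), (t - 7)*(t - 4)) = t - 7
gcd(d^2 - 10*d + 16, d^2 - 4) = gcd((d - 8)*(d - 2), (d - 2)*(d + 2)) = d - 2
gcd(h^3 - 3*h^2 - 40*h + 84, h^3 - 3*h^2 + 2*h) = h - 2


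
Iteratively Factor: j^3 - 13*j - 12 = (j + 3)*(j^2 - 3*j - 4) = (j - 4)*(j + 3)*(j + 1)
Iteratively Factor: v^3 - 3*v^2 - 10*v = (v + 2)*(v^2 - 5*v) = (v - 5)*(v + 2)*(v)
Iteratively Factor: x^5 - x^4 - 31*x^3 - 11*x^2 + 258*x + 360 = (x + 3)*(x^4 - 4*x^3 - 19*x^2 + 46*x + 120) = (x - 5)*(x + 3)*(x^3 + x^2 - 14*x - 24) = (x - 5)*(x + 2)*(x + 3)*(x^2 - x - 12) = (x - 5)*(x + 2)*(x + 3)^2*(x - 4)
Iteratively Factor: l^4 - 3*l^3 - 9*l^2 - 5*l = (l - 5)*(l^3 + 2*l^2 + l) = (l - 5)*(l + 1)*(l^2 + l) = l*(l - 5)*(l + 1)*(l + 1)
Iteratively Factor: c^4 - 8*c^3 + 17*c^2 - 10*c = (c - 2)*(c^3 - 6*c^2 + 5*c) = (c - 2)*(c - 1)*(c^2 - 5*c) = (c - 5)*(c - 2)*(c - 1)*(c)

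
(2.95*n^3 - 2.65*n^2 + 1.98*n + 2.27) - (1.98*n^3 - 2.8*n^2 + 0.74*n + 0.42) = 0.97*n^3 + 0.15*n^2 + 1.24*n + 1.85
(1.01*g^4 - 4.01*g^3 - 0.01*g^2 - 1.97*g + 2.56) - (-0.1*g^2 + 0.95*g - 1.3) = 1.01*g^4 - 4.01*g^3 + 0.09*g^2 - 2.92*g + 3.86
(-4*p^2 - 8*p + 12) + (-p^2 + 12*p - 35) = -5*p^2 + 4*p - 23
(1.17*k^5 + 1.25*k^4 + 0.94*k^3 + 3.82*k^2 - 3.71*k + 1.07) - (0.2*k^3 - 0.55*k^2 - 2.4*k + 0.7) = 1.17*k^5 + 1.25*k^4 + 0.74*k^3 + 4.37*k^2 - 1.31*k + 0.37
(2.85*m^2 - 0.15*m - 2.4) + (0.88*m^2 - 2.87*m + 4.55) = 3.73*m^2 - 3.02*m + 2.15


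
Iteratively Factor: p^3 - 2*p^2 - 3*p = (p - 3)*(p^2 + p) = p*(p - 3)*(p + 1)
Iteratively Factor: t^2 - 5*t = (t)*(t - 5)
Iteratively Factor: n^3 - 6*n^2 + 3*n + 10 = (n - 2)*(n^2 - 4*n - 5) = (n - 5)*(n - 2)*(n + 1)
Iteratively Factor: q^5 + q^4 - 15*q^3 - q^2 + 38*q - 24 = (q - 1)*(q^4 + 2*q^3 - 13*q^2 - 14*q + 24) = (q - 1)^2*(q^3 + 3*q^2 - 10*q - 24) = (q - 3)*(q - 1)^2*(q^2 + 6*q + 8) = (q - 3)*(q - 1)^2*(q + 4)*(q + 2)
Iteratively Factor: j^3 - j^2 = (j - 1)*(j^2) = j*(j - 1)*(j)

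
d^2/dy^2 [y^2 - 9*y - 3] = 2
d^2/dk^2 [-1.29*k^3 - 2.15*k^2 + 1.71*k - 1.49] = -7.74*k - 4.3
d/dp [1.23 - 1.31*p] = -1.31000000000000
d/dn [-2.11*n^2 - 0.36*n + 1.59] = -4.22*n - 0.36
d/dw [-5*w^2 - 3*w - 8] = -10*w - 3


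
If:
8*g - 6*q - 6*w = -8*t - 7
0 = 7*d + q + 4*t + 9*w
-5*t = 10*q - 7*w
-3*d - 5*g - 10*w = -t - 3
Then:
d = 59/150 - 764*w/375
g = 31/150 - 1357*w/2625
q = 127*w/2625 + 59/150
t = 3421*w/2625 - 59/75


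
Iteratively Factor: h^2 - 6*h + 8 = (h - 4)*(h - 2)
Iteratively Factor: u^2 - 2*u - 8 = (u - 4)*(u + 2)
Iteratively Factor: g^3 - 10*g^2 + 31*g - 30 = (g - 5)*(g^2 - 5*g + 6) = (g - 5)*(g - 3)*(g - 2)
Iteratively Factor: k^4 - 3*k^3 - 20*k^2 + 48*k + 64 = (k - 4)*(k^3 + k^2 - 16*k - 16) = (k - 4)^2*(k^2 + 5*k + 4) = (k - 4)^2*(k + 1)*(k + 4)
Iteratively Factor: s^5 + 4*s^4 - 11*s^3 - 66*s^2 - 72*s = (s + 3)*(s^4 + s^3 - 14*s^2 - 24*s) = (s + 2)*(s + 3)*(s^3 - s^2 - 12*s) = (s + 2)*(s + 3)^2*(s^2 - 4*s) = (s - 4)*(s + 2)*(s + 3)^2*(s)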